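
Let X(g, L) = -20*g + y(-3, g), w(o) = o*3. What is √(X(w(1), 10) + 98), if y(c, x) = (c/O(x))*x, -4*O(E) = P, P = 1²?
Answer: √74 ≈ 8.6023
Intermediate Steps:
P = 1
O(E) = -¼ (O(E) = -¼*1 = -¼)
y(c, x) = -4*c*x (y(c, x) = (c/(-¼))*x = (c*(-4))*x = (-4*c)*x = -4*c*x)
w(o) = 3*o
X(g, L) = -8*g (X(g, L) = -20*g - 4*(-3)*g = -20*g + 12*g = -8*g)
√(X(w(1), 10) + 98) = √(-24 + 98) = √74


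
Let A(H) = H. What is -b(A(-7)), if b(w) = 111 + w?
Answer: -104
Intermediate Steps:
-b(A(-7)) = -(111 - 7) = -1*104 = -104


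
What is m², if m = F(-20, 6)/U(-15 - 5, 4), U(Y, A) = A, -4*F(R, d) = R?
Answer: 25/16 ≈ 1.5625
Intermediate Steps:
F(R, d) = -R/4
m = 5/4 (m = -¼*(-20)/4 = 5*(¼) = 5/4 ≈ 1.2500)
m² = (5/4)² = 25/16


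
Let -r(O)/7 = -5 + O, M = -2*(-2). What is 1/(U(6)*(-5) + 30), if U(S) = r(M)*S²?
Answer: -1/1230 ≈ -0.00081301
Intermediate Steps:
M = 4
r(O) = 35 - 7*O (r(O) = -7*(-5 + O) = 35 - 7*O)
U(S) = 7*S² (U(S) = (35 - 7*4)*S² = (35 - 28)*S² = 7*S²)
1/(U(6)*(-5) + 30) = 1/((7*6²)*(-5) + 30) = 1/((7*36)*(-5) + 30) = 1/(252*(-5) + 30) = 1/(-1260 + 30) = 1/(-1230) = -1/1230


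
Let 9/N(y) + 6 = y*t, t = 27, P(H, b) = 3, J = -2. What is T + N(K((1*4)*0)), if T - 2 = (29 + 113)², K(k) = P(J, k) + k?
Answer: 504153/25 ≈ 20166.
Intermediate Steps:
K(k) = 3 + k
T = 20166 (T = 2 + (29 + 113)² = 2 + 142² = 2 + 20164 = 20166)
N(y) = 9/(-6 + 27*y) (N(y) = 9/(-6 + y*27) = 9/(-6 + 27*y))
T + N(K((1*4)*0)) = 20166 + 3/(-2 + 9*(3 + (1*4)*0)) = 20166 + 3/(-2 + 9*(3 + 4*0)) = 20166 + 3/(-2 + 9*(3 + 0)) = 20166 + 3/(-2 + 9*3) = 20166 + 3/(-2 + 27) = 20166 + 3/25 = 504153/25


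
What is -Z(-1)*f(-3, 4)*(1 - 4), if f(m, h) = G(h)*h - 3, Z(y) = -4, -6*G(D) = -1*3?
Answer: 12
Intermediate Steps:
G(D) = ½ (G(D) = -(-1)*3/6 = -⅙*(-3) = ½)
f(m, h) = -3 + h/2 (f(m, h) = h/2 - 3 = -3 + h/2)
-Z(-1)*f(-3, 4)*(1 - 4) = -(-4*(-3 + (½)*4))*(1 - 4) = -(-4*(-3 + 2))*(-3) = -(-4*(-1))*(-3) = -4*(-3) = -1*(-12) = 12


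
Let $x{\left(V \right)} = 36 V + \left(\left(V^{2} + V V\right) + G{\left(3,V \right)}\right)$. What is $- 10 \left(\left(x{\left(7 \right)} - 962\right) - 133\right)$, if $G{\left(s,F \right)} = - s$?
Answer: $7480$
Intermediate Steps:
$x{\left(V \right)} = -3 + 2 V^{2} + 36 V$ ($x{\left(V \right)} = 36 V - \left(3 - V^{2} - V V\right) = 36 V + \left(\left(V^{2} + V^{2}\right) - 3\right) = 36 V + \left(2 V^{2} - 3\right) = 36 V + \left(-3 + 2 V^{2}\right) = -3 + 2 V^{2} + 36 V$)
$- 10 \left(\left(x{\left(7 \right)} - 962\right) - 133\right) = - 10 \left(\left(\left(-3 + 2 \cdot 7^{2} + 36 \cdot 7\right) - 962\right) - 133\right) = - 10 \left(\left(\left(-3 + 2 \cdot 49 + 252\right) - 962\right) - 133\right) = - 10 \left(\left(\left(-3 + 98 + 252\right) - 962\right) - 133\right) = - 10 \left(\left(347 - 962\right) - 133\right) = - 10 \left(-615 - 133\right) = \left(-10\right) \left(-748\right) = 7480$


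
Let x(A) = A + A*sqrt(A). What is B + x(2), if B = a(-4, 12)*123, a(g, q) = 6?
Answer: 740 + 2*sqrt(2) ≈ 742.83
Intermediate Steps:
x(A) = A + A**(3/2)
B = 738 (B = 6*123 = 738)
B + x(2) = 738 + (2 + 2**(3/2)) = 738 + (2 + 2*sqrt(2)) = 740 + 2*sqrt(2)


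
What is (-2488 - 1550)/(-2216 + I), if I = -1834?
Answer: 673/675 ≈ 0.99704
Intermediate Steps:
(-2488 - 1550)/(-2216 + I) = (-2488 - 1550)/(-2216 - 1834) = -4038/(-4050) = -4038*(-1/4050) = 673/675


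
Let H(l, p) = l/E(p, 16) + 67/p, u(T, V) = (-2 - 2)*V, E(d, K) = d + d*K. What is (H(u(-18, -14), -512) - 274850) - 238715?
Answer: -4470070955/8704 ≈ -5.1357e+5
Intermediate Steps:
E(d, K) = d + K*d
u(T, V) = -4*V
H(l, p) = 67/p + l/(17*p) (H(l, p) = l/((p*(1 + 16))) + 67/p = l/((p*17)) + 67/p = l/((17*p)) + 67/p = l*(1/(17*p)) + 67/p = l/(17*p) + 67/p = 67/p + l/(17*p))
(H(u(-18, -14), -512) - 274850) - 238715 = ((1/17)*(1139 - 4*(-14))/(-512) - 274850) - 238715 = ((1/17)*(-1/512)*(1139 + 56) - 274850) - 238715 = ((1/17)*(-1/512)*1195 - 274850) - 238715 = (-1195/8704 - 274850) - 238715 = -2392295595/8704 - 238715 = -4470070955/8704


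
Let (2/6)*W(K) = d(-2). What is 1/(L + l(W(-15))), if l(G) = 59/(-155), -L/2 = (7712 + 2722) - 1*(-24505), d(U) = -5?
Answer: -155/10831149 ≈ -1.4311e-5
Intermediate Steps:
L = -69878 (L = -2*((7712 + 2722) - 1*(-24505)) = -2*(10434 + 24505) = -2*34939 = -69878)
W(K) = -15 (W(K) = 3*(-5) = -15)
l(G) = -59/155 (l(G) = 59*(-1/155) = -59/155)
1/(L + l(W(-15))) = 1/(-69878 - 59/155) = 1/(-10831149/155) = -155/10831149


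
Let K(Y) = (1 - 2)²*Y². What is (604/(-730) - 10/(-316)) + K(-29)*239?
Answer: 11591566439/57670 ≈ 2.0100e+5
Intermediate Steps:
K(Y) = Y² (K(Y) = (-1)²*Y² = 1*Y² = Y²)
(604/(-730) - 10/(-316)) + K(-29)*239 = (604/(-730) - 10/(-316)) + (-29)²*239 = (604*(-1/730) - 10*(-1/316)) + 841*239 = (-302/365 + 5/158) + 200999 = -45891/57670 + 200999 = 11591566439/57670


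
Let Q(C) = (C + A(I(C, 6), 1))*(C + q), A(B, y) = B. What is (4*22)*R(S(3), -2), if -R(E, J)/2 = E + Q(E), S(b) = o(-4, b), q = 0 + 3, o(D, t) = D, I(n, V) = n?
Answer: -704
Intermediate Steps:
q = 3
S(b) = -4
Q(C) = 2*C*(3 + C) (Q(C) = (C + C)*(C + 3) = (2*C)*(3 + C) = 2*C*(3 + C))
R(E, J) = -2*E - 4*E*(3 + E) (R(E, J) = -2*(E + 2*E*(3 + E)) = -2*E - 4*E*(3 + E))
(4*22)*R(S(3), -2) = (4*22)*(2*(-4)*(-7 - 2*(-4))) = 88*(2*(-4)*(-7 + 8)) = 88*(2*(-4)*1) = 88*(-8) = -704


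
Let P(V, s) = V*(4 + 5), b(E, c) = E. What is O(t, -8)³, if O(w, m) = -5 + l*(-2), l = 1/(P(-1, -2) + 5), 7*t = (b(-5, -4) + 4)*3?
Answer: -729/8 ≈ -91.125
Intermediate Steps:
t = -3/7 (t = ((-5 + 4)*3)/7 = (-1*3)/7 = (⅐)*(-3) = -3/7 ≈ -0.42857)
P(V, s) = 9*V (P(V, s) = V*9 = 9*V)
l = -¼ (l = 1/(9*(-1) + 5) = 1/(-9 + 5) = 1/(-4) = -¼ ≈ -0.25000)
O(w, m) = -9/2 (O(w, m) = -5 - ¼*(-2) = -5 + ½ = -9/2)
O(t, -8)³ = (-9/2)³ = -729/8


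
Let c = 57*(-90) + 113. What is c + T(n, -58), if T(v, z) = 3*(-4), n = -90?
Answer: -5029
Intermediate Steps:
c = -5017 (c = -5130 + 113 = -5017)
T(v, z) = -12
c + T(n, -58) = -5017 - 12 = -5029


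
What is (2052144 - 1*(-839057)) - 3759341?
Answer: -868140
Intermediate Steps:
(2052144 - 1*(-839057)) - 3759341 = (2052144 + 839057) - 3759341 = 2891201 - 3759341 = -868140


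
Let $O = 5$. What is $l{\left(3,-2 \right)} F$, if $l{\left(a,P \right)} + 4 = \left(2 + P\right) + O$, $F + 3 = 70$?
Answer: $67$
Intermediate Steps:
$F = 67$ ($F = -3 + 70 = 67$)
$l{\left(a,P \right)} = 3 + P$ ($l{\left(a,P \right)} = -4 + \left(\left(2 + P\right) + 5\right) = -4 + \left(7 + P\right) = 3 + P$)
$l{\left(3,-2 \right)} F = \left(3 - 2\right) 67 = 1 \cdot 67 = 67$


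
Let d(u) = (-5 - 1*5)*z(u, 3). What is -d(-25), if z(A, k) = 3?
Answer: 30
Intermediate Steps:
d(u) = -30 (d(u) = (-5 - 1*5)*3 = (-5 - 5)*3 = -10*3 = -30)
-d(-25) = -1*(-30) = 30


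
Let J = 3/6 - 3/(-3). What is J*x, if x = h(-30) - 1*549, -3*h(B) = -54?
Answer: -1593/2 ≈ -796.50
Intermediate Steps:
h(B) = 18 (h(B) = -⅓*(-54) = 18)
J = 3/2 (J = 3*(⅙) - 3*(-⅓) = ½ + 1 = 3/2 ≈ 1.5000)
x = -531 (x = 18 - 1*549 = 18 - 549 = -531)
J*x = (3/2)*(-531) = -1593/2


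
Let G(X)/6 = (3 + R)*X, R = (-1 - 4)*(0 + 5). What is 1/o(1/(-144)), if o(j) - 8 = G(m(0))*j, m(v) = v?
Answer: ⅛ ≈ 0.12500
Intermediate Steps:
R = -25 (R = -5*5 = -25)
G(X) = -132*X (G(X) = 6*((3 - 25)*X) = 6*(-22*X) = -132*X)
o(j) = 8 (o(j) = 8 + (-132*0)*j = 8 + 0*j = 8 + 0 = 8)
1/o(1/(-144)) = 1/8 = ⅛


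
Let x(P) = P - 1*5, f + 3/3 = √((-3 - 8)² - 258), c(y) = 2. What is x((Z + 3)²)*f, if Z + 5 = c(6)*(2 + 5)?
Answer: -139 + 139*I*√137 ≈ -139.0 + 1627.0*I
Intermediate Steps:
Z = 9 (Z = -5 + 2*(2 + 5) = -5 + 2*7 = -5 + 14 = 9)
f = -1 + I*√137 (f = -1 + √((-3 - 8)² - 258) = -1 + √((-11)² - 258) = -1 + √(121 - 258) = -1 + √(-137) = -1 + I*√137 ≈ -1.0 + 11.705*I)
x(P) = -5 + P (x(P) = P - 5 = -5 + P)
x((Z + 3)²)*f = (-5 + (9 + 3)²)*(-1 + I*√137) = (-5 + 12²)*(-1 + I*√137) = (-5 + 144)*(-1 + I*√137) = 139*(-1 + I*√137) = -139 + 139*I*√137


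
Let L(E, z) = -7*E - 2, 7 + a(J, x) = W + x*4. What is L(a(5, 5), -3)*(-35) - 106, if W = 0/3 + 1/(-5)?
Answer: 3100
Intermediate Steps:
W = -1/5 (W = 0*(1/3) + 1*(-1/5) = 0 - 1/5 = -1/5 ≈ -0.20000)
a(J, x) = -36/5 + 4*x (a(J, x) = -7 + (-1/5 + x*4) = -7 + (-1/5 + 4*x) = -36/5 + 4*x)
L(E, z) = -2 - 7*E
L(a(5, 5), -3)*(-35) - 106 = (-2 - 7*(-36/5 + 4*5))*(-35) - 106 = (-2 - 7*(-36/5 + 20))*(-35) - 106 = (-2 - 7*64/5)*(-35) - 106 = (-2 - 448/5)*(-35) - 106 = -458/5*(-35) - 106 = 3206 - 106 = 3100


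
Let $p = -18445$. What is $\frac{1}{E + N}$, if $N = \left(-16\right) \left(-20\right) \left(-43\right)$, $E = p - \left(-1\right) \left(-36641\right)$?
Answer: $- \frac{1}{68846} \approx -1.4525 \cdot 10^{-5}$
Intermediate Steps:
$E = -55086$ ($E = -18445 - \left(-1\right) \left(-36641\right) = -18445 - 36641 = -55086$)
$N = -13760$ ($N = 320 \left(-43\right) = -13760$)
$\frac{1}{E + N} = \frac{1}{-55086 - 13760} = \frac{1}{-68846} = - \frac{1}{68846}$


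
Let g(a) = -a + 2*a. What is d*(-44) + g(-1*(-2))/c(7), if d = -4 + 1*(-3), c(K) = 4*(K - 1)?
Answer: 3697/12 ≈ 308.08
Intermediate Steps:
g(a) = a
c(K) = -4 + 4*K (c(K) = 4*(-1 + K) = -4 + 4*K)
d = -7 (d = -4 - 3 = -7)
d*(-44) + g(-1*(-2))/c(7) = -7*(-44) + (-1*(-2))/(-4 + 4*7) = 308 + 2/(-4 + 28) = 308 + 2/24 = 308 + 2*(1/24) = 308 + 1/12 = 3697/12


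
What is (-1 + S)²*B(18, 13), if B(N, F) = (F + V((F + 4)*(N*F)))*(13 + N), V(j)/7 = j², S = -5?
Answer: 123620883516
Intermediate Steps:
V(j) = 7*j²
B(N, F) = (13 + N)*(F + 7*F²*N²*(4 + F)²) (B(N, F) = (F + 7*((F + 4)*(N*F))²)*(13 + N) = (F + 7*((4 + F)*(F*N))²)*(13 + N) = (F + 7*(F*N*(4 + F))²)*(13 + N) = (F + 7*(F²*N²*(4 + F)²))*(13 + N) = (F + 7*F²*N²*(4 + F)²)*(13 + N) = (13 + N)*(F + 7*F²*N²*(4 + F)²))
(-1 + S)²*B(18, 13) = (-1 - 5)²*(13*(13 + 18 + 7*13*18³*(4 + 13)² + 91*13*18²*(4 + 13)²)) = (-6)²*(13*(13 + 18 + 7*13*5832*17² + 91*13*324*17²)) = 36*(13*(13 + 18 + 7*13*5832*289 + 91*13*324*289)) = 36*(13*(13 + 18 + 153375768 + 110771388)) = 36*(13*264147187) = 36*3433913431 = 123620883516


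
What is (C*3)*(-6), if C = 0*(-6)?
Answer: 0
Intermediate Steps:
C = 0
(C*3)*(-6) = (0*3)*(-6) = 0*(-6) = 0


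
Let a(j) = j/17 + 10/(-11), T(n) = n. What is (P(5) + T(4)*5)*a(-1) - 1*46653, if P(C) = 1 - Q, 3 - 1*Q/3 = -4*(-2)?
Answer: -8730627/187 ≈ -46688.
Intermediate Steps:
Q = -15 (Q = 9 - (-12)*(-2) = 9 - 3*8 = 9 - 24 = -15)
a(j) = -10/11 + j/17 (a(j) = j*(1/17) + 10*(-1/11) = j/17 - 10/11 = -10/11 + j/17)
P(C) = 16 (P(C) = 1 - 1*(-15) = 1 + 15 = 16)
(P(5) + T(4)*5)*a(-1) - 1*46653 = (16 + 4*5)*(-10/11 + (1/17)*(-1)) - 1*46653 = (16 + 20)*(-10/11 - 1/17) - 46653 = 36*(-181/187) - 46653 = -6516/187 - 46653 = -8730627/187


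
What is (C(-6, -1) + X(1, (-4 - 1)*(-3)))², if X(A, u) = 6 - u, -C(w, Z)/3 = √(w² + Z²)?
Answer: 414 + 54*√37 ≈ 742.47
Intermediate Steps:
C(w, Z) = -3*√(Z² + w²) (C(w, Z) = -3*√(w² + Z²) = -3*√(Z² + w²))
(C(-6, -1) + X(1, (-4 - 1)*(-3)))² = (-3*√((-1)² + (-6)²) + (6 - (-4 - 1)*(-3)))² = (-3*√(1 + 36) + (6 - (-5)*(-3)))² = (-3*√37 + (6 - 1*15))² = (-3*√37 + (6 - 15))² = (-3*√37 - 9)² = (-9 - 3*√37)²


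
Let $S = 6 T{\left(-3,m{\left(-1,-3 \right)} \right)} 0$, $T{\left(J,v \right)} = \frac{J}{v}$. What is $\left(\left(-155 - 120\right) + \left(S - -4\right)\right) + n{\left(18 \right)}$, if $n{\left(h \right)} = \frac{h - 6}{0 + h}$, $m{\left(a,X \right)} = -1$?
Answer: $- \frac{811}{3} \approx -270.33$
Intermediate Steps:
$n{\left(h \right)} = \frac{-6 + h}{h}$
$S = 0$ ($S = 6 \left(- \frac{3}{-1}\right) 0 = 6 \left(\left(-3\right) \left(-1\right)\right) 0 = 6 \cdot 3 \cdot 0 = 18 \cdot 0 = 0$)
$\left(\left(-155 - 120\right) + \left(S - -4\right)\right) + n{\left(18 \right)} = \left(\left(-155 - 120\right) + \left(0 - -4\right)\right) + \frac{-6 + 18}{18} = \left(\left(-155 - 120\right) + \left(0 + 4\right)\right) + \frac{1}{18} \cdot 12 = \left(-275 + 4\right) + \frac{2}{3} = -271 + \frac{2}{3} = - \frac{811}{3}$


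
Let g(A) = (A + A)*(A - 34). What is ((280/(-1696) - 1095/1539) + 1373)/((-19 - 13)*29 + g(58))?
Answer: 149226653/201851136 ≈ 0.73929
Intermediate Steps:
g(A) = 2*A*(-34 + A) (g(A) = (2*A)*(-34 + A) = 2*A*(-34 + A))
((280/(-1696) - 1095/1539) + 1373)/((-19 - 13)*29 + g(58)) = ((280/(-1696) - 1095/1539) + 1373)/((-19 - 13)*29 + 2*58*(-34 + 58)) = ((280*(-1/1696) - 1095*1/1539) + 1373)/(-32*29 + 2*58*24) = ((-35/212 - 365/513) + 1373)/(-928 + 2784) = (-95335/108756 + 1373)/1856 = (149226653/108756)*(1/1856) = 149226653/201851136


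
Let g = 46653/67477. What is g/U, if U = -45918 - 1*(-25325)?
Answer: -46653/1389553861 ≈ -3.3574e-5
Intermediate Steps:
g = 46653/67477 (g = 46653*(1/67477) = 46653/67477 ≈ 0.69139)
U = -20593 (U = -45918 + 25325 = -20593)
g/U = (46653/67477)/(-20593) = (46653/67477)*(-1/20593) = -46653/1389553861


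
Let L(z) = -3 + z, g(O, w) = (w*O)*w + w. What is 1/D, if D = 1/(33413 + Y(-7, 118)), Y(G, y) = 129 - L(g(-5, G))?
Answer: 33797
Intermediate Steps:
g(O, w) = w + O*w² (g(O, w) = (O*w)*w + w = O*w² + w = w + O*w²)
Y(G, y) = 132 - G*(1 - 5*G) (Y(G, y) = 129 - (-3 + G*(1 - 5*G)) = 129 + (3 - G*(1 - 5*G)) = 132 - G*(1 - 5*G))
D = 1/33797 (D = 1/(33413 + (132 - 7*(-1 + 5*(-7)))) = 1/(33413 + (132 - 7*(-1 - 35))) = 1/(33413 + (132 - 7*(-36))) = 1/(33413 + (132 + 252)) = 1/(33413 + 384) = 1/33797 ≈ 2.9588e-5)
1/D = 1/(1/33797) = 33797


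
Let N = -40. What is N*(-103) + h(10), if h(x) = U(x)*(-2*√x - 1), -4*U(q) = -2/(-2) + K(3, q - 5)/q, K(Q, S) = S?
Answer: 32963/8 + 3*√10/4 ≈ 4122.8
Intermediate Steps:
U(q) = -¼ - (-5 + q)/(4*q) (U(q) = -(-2/(-2) + (q - 5)/q)/4 = -(-2*(-½) + (-5 + q)/q)/4 = -(1 + (-5 + q)/q)/4 = -¼ - (-5 + q)/(4*q))
h(x) = (-1 - 2*√x)*(5 - 2*x)/(4*x) (h(x) = ((5 - 2*x)/(4*x))*(-2*√x - 1) = ((5 - 2*x)/(4*x))*(-1 - 2*√x) = (-1 - 2*√x)*(5 - 2*x)/(4*x))
N*(-103) + h(10) = -40*(-103) + (¼)*(1 + 2*√10)*(-5 + 2*10)/10 = 4120 + (¼)*(⅒)*(1 + 2*√10)*(-5 + 20) = 4120 + (¼)*(⅒)*(1 + 2*√10)*15 = 4120 + (3/8 + 3*√10/4) = 32963/8 + 3*√10/4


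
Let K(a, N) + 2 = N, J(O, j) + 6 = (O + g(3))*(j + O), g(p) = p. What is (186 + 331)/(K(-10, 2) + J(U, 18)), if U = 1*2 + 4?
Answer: 517/210 ≈ 2.4619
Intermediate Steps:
U = 6 (U = 2 + 4 = 6)
J(O, j) = -6 + (3 + O)*(O + j) (J(O, j) = -6 + (O + 3)*(j + O) = -6 + (3 + O)*(O + j))
K(a, N) = -2 + N
(186 + 331)/(K(-10, 2) + J(U, 18)) = (186 + 331)/((-2 + 2) + (-6 + 6² + 3*6 + 3*18 + 6*18)) = 517/(0 + (-6 + 36 + 18 + 54 + 108)) = 517/(0 + 210) = 517/210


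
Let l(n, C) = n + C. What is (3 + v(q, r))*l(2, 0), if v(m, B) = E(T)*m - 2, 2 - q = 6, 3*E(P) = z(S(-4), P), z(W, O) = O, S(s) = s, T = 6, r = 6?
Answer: -14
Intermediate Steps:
E(P) = P/3
q = -4 (q = 2 - 1*6 = 2 - 6 = -4)
l(n, C) = C + n
v(m, B) = -2 + 2*m (v(m, B) = ((1/3)*6)*m - 2 = 2*m - 2 = -2 + 2*m)
(3 + v(q, r))*l(2, 0) = (3 + (-2 + 2*(-4)))*(0 + 2) = (3 + (-2 - 8))*2 = (3 - 10)*2 = -7*2 = -14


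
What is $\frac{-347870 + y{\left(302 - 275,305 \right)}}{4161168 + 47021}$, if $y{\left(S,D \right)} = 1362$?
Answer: $- \frac{346508}{4208189} \approx -0.082341$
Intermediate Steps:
$\frac{-347870 + y{\left(302 - 275,305 \right)}}{4161168 + 47021} = \frac{-347870 + 1362}{4161168 + 47021} = - \frac{346508}{4208189}$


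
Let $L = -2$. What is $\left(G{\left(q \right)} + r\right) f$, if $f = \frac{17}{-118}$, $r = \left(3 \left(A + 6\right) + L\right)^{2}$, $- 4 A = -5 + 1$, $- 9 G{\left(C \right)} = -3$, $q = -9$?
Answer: $- \frac{9214}{177} \approx -52.057$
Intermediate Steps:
$G{\left(C \right)} = \frac{1}{3}$ ($G{\left(C \right)} = \left(- \frac{1}{9}\right) \left(-3\right) = \frac{1}{3}$)
$A = 1$ ($A = - \frac{-5 + 1}{4} = \left(- \frac{1}{4}\right) \left(-4\right) = 1$)
$r = 361$ ($r = \left(3 \left(1 + 6\right) - 2\right)^{2} = \left(3 \cdot 7 - 2\right)^{2} = \left(21 - 2\right)^{2} = 19^{2} = 361$)
$f = - \frac{17}{118}$ ($f = 17 \left(- \frac{1}{118}\right) = - \frac{17}{118} \approx -0.14407$)
$\left(G{\left(q \right)} + r\right) f = \left(\frac{1}{3} + 361\right) \left(- \frac{17}{118}\right) = \frac{1084}{3} \left(- \frac{17}{118}\right) = - \frac{9214}{177}$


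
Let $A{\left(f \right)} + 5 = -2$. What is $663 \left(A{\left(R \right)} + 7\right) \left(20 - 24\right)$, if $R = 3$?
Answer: $0$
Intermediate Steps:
$A{\left(f \right)} = -7$ ($A{\left(f \right)} = -5 - 2 = -7$)
$663 \left(A{\left(R \right)} + 7\right) \left(20 - 24\right) = 663 \left(-7 + 7\right) \left(20 - 24\right) = 663 \cdot 0 \left(-4\right) = 663 \cdot 0 = 0$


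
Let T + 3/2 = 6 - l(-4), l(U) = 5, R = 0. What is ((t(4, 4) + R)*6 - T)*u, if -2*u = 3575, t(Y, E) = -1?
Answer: 39325/4 ≈ 9831.3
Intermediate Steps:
u = -3575/2 (u = -½*3575 = -3575/2 ≈ -1787.5)
T = -½ (T = -3/2 + (6 - 1*5) = -3/2 + (6 - 5) = -3/2 + 1 = -½ ≈ -0.50000)
((t(4, 4) + R)*6 - T)*u = ((-1 + 0)*6 - 1*(-½))*(-3575/2) = (-1*6 + ½)*(-3575/2) = (-6 + ½)*(-3575/2) = -11/2*(-3575/2) = 39325/4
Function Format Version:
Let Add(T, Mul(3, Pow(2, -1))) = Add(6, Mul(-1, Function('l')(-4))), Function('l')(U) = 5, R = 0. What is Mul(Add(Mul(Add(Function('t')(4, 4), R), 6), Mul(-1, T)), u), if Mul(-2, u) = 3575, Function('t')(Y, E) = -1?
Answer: Rational(39325, 4) ≈ 9831.3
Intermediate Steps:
u = Rational(-3575, 2) (u = Mul(Rational(-1, 2), 3575) = Rational(-3575, 2) ≈ -1787.5)
T = Rational(-1, 2) (T = Add(Rational(-3, 2), Add(6, Mul(-1, 5))) = Add(Rational(-3, 2), Add(6, -5)) = Add(Rational(-3, 2), 1) = Rational(-1, 2) ≈ -0.50000)
Mul(Add(Mul(Add(Function('t')(4, 4), R), 6), Mul(-1, T)), u) = Mul(Add(Mul(Add(-1, 0), 6), Mul(-1, Rational(-1, 2))), Rational(-3575, 2)) = Mul(Add(Mul(-1, 6), Rational(1, 2)), Rational(-3575, 2)) = Mul(Add(-6, Rational(1, 2)), Rational(-3575, 2)) = Mul(Rational(-11, 2), Rational(-3575, 2)) = Rational(39325, 4)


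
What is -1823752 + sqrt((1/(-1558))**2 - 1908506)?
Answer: -1823752 + I*sqrt(4632638758183)/1558 ≈ -1.8238e+6 + 1381.5*I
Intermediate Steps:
-1823752 + sqrt((1/(-1558))**2 - 1908506) = -1823752 + sqrt((-1/1558)**2 - 1908506) = -1823752 + sqrt(1/2427364 - 1908506) = -1823752 + sqrt(-4632638758183/2427364) = -1823752 + I*sqrt(4632638758183)/1558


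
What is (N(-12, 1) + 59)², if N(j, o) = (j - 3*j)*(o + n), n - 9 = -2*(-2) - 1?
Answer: 137641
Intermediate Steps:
n = 12 (n = 9 + (-2*(-2) - 1) = 9 + (4 - 1) = 9 + 3 = 12)
N(j, o) = -2*j*(12 + o) (N(j, o) = (j - 3*j)*(o + 12) = (-2*j)*(12 + o) = -2*j*(12 + o))
(N(-12, 1) + 59)² = (-2*(-12)*(12 + 1) + 59)² = (-2*(-12)*13 + 59)² = (312 + 59)² = 371² = 137641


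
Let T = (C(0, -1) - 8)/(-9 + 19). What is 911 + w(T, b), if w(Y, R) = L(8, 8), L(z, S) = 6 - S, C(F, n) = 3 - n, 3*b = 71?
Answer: 909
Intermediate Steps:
b = 71/3 (b = (1/3)*71 = 71/3 ≈ 23.667)
T = -2/5 (T = ((3 - 1*(-1)) - 8)/(-9 + 19) = ((3 + 1) - 8)/10 = (4 - 8)*(1/10) = -4*1/10 = -2/5 ≈ -0.40000)
w(Y, R) = -2 (w(Y, R) = 6 - 1*8 = 6 - 8 = -2)
911 + w(T, b) = 911 - 2 = 909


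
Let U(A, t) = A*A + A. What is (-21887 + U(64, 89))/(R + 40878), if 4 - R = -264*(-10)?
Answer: -17727/38242 ≈ -0.46355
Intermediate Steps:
R = -2636 (R = 4 - (-22)*12*(-10) = 4 - (-22)*(-120) = 4 - 1*2640 = 4 - 2640 = -2636)
U(A, t) = A + A² (U(A, t) = A² + A = A + A²)
(-21887 + U(64, 89))/(R + 40878) = (-21887 + 64*(1 + 64))/(-2636 + 40878) = (-21887 + 64*65)/38242 = (-21887 + 4160)*(1/38242) = -17727*1/38242 = -17727/38242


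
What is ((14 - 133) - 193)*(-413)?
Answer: 128856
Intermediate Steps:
((14 - 133) - 193)*(-413) = (-119 - 193)*(-413) = -312*(-413) = 128856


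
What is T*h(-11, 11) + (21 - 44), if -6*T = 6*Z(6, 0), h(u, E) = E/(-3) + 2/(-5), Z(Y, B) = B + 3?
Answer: -54/5 ≈ -10.800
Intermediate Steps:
Z(Y, B) = 3 + B
h(u, E) = -2/5 - E/3 (h(u, E) = E*(-1/3) + 2*(-1/5) = -E/3 - 2/5 = -2/5 - E/3)
T = -3 (T = -(3 + 0) = -3 ≈ -3.0000)
T*h(-11, 11) + (21 - 44) = -3*(-2/5 - 1/3*11) + (21 - 44) = -3*(-2/5 - 11/3) - 23 = -3*(-61/15) - 23 = 61/5 - 23 = -54/5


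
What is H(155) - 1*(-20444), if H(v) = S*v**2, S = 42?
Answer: 1029494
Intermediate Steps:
H(v) = 42*v**2
H(155) - 1*(-20444) = 42*155**2 - 1*(-20444) = 42*24025 + 20444 = 1009050 + 20444 = 1029494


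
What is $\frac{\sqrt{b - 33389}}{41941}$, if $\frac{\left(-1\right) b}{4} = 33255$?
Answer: $\frac{i \sqrt{166409}}{41941} \approx 0.0097263 i$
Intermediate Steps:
$b = -133020$ ($b = \left(-4\right) 33255 = -133020$)
$\frac{\sqrt{b - 33389}}{41941} = \frac{\sqrt{-133020 - 33389}}{41941} = \sqrt{-166409} \cdot \frac{1}{41941} = i \sqrt{166409} \cdot \frac{1}{41941} = \frac{i \sqrt{166409}}{41941}$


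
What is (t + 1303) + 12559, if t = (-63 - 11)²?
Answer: 19338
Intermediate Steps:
t = 5476 (t = (-74)² = 5476)
(t + 1303) + 12559 = (5476 + 1303) + 12559 = 6779 + 12559 = 19338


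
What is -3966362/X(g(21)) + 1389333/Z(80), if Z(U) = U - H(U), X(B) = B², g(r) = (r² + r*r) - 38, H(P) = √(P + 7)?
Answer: 39574356653867/2248488584 + 1389333*√87/6313 ≈ 19653.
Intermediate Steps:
H(P) = √(7 + P)
g(r) = -38 + 2*r² (g(r) = (r² + r²) - 38 = 2*r² - 38 = -38 + 2*r²)
Z(U) = U - √(7 + U)
-3966362/X(g(21)) + 1389333/Z(80) = -3966362/(-38 + 2*21²)² + 1389333/(80 - √(7 + 80)) = -3966362/(-38 + 2*441)² + 1389333/(80 - √87) = -3966362/(-38 + 882)² + 1389333/(80 - √87) = -3966362/(844²) + 1389333/(80 - √87) = -3966362/712336 + 1389333/(80 - √87) = -3966362*1/712336 + 1389333/(80 - √87) = -1983181/356168 + 1389333/(80 - √87)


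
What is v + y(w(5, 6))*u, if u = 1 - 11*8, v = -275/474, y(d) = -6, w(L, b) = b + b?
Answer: 247153/474 ≈ 521.42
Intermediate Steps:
w(L, b) = 2*b
v = -275/474 (v = -275*1/474 = -275/474 ≈ -0.58017)
u = -87 (u = 1 - 88 = -87)
v + y(w(5, 6))*u = -275/474 - 6*(-87) = -275/474 + 522 = 247153/474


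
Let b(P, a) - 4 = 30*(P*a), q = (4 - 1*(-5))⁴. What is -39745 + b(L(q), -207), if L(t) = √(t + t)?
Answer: -39741 - 503010*√2 ≈ -7.5111e+5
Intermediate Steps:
q = 6561 (q = (4 + 5)⁴ = 9⁴ = 6561)
L(t) = √2*√t (L(t) = √(2*t) = √2*√t)
b(P, a) = 4 + 30*P*a (b(P, a) = 4 + 30*(P*a) = 4 + 30*P*a)
-39745 + b(L(q), -207) = -39745 + (4 + 30*(√2*√6561)*(-207)) = -39745 + (4 + 30*(√2*81)*(-207)) = -39745 + (4 + 30*(81*√2)*(-207)) = -39745 + (4 - 503010*√2) = -39741 - 503010*√2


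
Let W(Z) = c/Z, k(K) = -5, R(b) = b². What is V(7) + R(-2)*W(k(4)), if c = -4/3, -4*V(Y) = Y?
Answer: -41/60 ≈ -0.68333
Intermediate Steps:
V(Y) = -Y/4
c = -4/3 (c = -4*⅓ = -4/3 ≈ -1.3333)
W(Z) = -4/(3*Z)
V(7) + R(-2)*W(k(4)) = -¼*7 + (-2)²*(-4/3/(-5)) = -7/4 + 4*(-4/3*(-⅕)) = -7/4 + 4*(4/15) = -7/4 + 16/15 = -41/60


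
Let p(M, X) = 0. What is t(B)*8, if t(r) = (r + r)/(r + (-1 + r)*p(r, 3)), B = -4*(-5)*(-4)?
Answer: 16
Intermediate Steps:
B = -80 (B = 20*(-4) = -80)
t(r) = 2 (t(r) = (r + r)/(r + (-1 + r)*0) = (2*r)/(r + 0) = (2*r)/r = 2)
t(B)*8 = 2*8 = 16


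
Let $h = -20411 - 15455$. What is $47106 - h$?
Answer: $82972$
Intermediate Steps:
$h = -35866$ ($h = -20411 - 15455 = -35866$)
$47106 - h = 47106 - -35866 = 47106 + 35866 = 82972$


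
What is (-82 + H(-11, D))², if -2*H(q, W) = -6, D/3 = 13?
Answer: 6241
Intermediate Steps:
D = 39 (D = 3*13 = 39)
H(q, W) = 3 (H(q, W) = -½*(-6) = 3)
(-82 + H(-11, D))² = (-82 + 3)² = (-79)² = 6241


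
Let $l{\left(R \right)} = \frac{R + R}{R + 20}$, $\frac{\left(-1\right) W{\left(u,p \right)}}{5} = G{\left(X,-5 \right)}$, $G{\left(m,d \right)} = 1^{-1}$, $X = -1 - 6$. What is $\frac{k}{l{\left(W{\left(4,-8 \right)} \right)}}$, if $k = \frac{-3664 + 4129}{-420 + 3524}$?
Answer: $- \frac{1395}{6208} \approx -0.22471$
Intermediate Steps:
$X = -7$ ($X = -1 - 6 = -7$)
$G{\left(m,d \right)} = 1$
$W{\left(u,p \right)} = -5$ ($W{\left(u,p \right)} = \left(-5\right) 1 = -5$)
$l{\left(R \right)} = \frac{2 R}{20 + R}$
$k = \frac{465}{3104} \approx 0.14981$
$\frac{k}{l{\left(W{\left(4,-8 \right)} \right)}} = \frac{465}{3104 \cdot 2 \left(-5\right) \frac{1}{20 - 5}} = \frac{465}{3104 \cdot 2 \left(-5\right) \frac{1}{15}} = \frac{465}{3104 \left(- \frac{2}{3}\right)} = \frac{465}{3104} \left(- \frac{3}{2}\right) = - \frac{1395}{6208}$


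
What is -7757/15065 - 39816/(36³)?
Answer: -13357481/9762120 ≈ -1.3683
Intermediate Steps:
-7757/15065 - 39816/(36³) = -7757*1/15065 - 39816/46656 = -7757/15065 - 39816*1/46656 = -7757/15065 - 553/648 = -13357481/9762120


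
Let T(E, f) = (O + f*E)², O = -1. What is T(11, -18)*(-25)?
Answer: -990025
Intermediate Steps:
T(E, f) = (-1 + E*f)² (T(E, f) = (-1 + f*E)² = (-1 + E*f)²)
T(11, -18)*(-25) = (-1 + 11*(-18))²*(-25) = (-1 - 198)²*(-25) = (-199)²*(-25) = 39601*(-25) = -990025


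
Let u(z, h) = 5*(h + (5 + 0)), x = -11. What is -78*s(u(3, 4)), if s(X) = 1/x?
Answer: 78/11 ≈ 7.0909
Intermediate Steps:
u(z, h) = 25 + 5*h (u(z, h) = 5*(h + 5) = 5*(5 + h) = 25 + 5*h)
s(X) = -1/11 (s(X) = 1/(-11) = -1/11)
-78*s(u(3, 4)) = -78*(-1/11) = 78/11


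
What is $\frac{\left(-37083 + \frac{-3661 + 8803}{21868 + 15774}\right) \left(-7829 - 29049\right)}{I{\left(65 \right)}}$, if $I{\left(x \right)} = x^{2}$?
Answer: $\frac{25738504902216}{79518725} \approx 3.2368 \cdot 10^{5}$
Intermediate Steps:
$\frac{\left(-37083 + \frac{-3661 + 8803}{21868 + 15774}\right) \left(-7829 - 29049\right)}{I{\left(65 \right)}} = \frac{\left(-37083 + \frac{-3661 + 8803}{21868 + 15774}\right) \left(-7829 - 29049\right)}{65^{2}} = \frac{\left(-37083 + \frac{5142}{37642}\right) \left(-36878\right)}{4225} = \left(-37083 + 5142 \cdot \frac{1}{37642}\right) \left(-36878\right) \frac{1}{4225} = \left(-37083 + \frac{2571}{18821}\right) \left(-36878\right) \frac{1}{4225} = \left(- \frac{697936572}{18821}\right) \left(-36878\right) \frac{1}{4225} = \frac{25738504902216}{18821} \cdot \frac{1}{4225} = \frac{25738504902216}{79518725}$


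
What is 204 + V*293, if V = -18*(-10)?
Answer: 52944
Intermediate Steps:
V = 180
204 + V*293 = 204 + 180*293 = 204 + 52740 = 52944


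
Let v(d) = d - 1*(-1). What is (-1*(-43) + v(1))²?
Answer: 2025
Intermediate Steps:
v(d) = 1 + d (v(d) = d + 1 = 1 + d)
(-1*(-43) + v(1))² = (-1*(-43) + (1 + 1))² = (43 + 2)² = 45² = 2025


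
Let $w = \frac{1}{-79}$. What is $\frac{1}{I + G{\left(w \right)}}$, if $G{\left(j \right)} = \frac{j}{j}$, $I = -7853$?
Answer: $- \frac{1}{7852} \approx -0.00012736$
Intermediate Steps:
$w = - \frac{1}{79} \approx -0.012658$
$G{\left(j \right)} = 1$
$\frac{1}{I + G{\left(w \right)}} = \frac{1}{-7853 + 1} = \frac{1}{-7852} = - \frac{1}{7852}$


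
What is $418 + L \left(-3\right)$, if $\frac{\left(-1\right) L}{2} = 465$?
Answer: $3208$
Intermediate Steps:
$L = -930$ ($L = \left(-2\right) 465 = -930$)
$418 + L \left(-3\right) = 418 - -2790 = 418 + 2790 = 3208$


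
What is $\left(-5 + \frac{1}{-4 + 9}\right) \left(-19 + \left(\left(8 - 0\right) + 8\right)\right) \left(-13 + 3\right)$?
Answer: $-144$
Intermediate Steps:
$\left(-5 + \frac{1}{-4 + 9}\right) \left(-19 + \left(\left(8 - 0\right) + 8\right)\right) \left(-13 + 3\right) = \left(-5 + \frac{1}{5}\right) \left(-19 + \left(\left(8 + 0\right) + 8\right)\right) \left(-10\right) = \left(-5 + \frac{1}{5}\right) \left(-19 + \left(8 + 8\right)\right) \left(-10\right) = - \frac{24 \left(-19 + 16\right) \left(-10\right)}{5} = - \frac{24 \left(\left(-3\right) \left(-10\right)\right)}{5} = \left(- \frac{24}{5}\right) 30 = -144$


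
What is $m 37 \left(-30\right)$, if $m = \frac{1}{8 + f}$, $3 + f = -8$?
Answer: $370$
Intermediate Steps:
$f = -11$ ($f = -3 - 8 = -11$)
$m = - \frac{1}{3}$ ($m = \frac{1}{8 - 11} = \frac{1}{-3} = - \frac{1}{3} \approx -0.33333$)
$m 37 \left(-30\right) = \left(- \frac{1}{3}\right) 37 \left(-30\right) = \left(- \frac{37}{3}\right) \left(-30\right) = 370$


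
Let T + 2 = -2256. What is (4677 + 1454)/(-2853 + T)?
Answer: -6131/5111 ≈ -1.1996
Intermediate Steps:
T = -2258 (T = -2 - 2256 = -2258)
(4677 + 1454)/(-2853 + T) = (4677 + 1454)/(-2853 - 2258) = 6131/(-5111) = 6131*(-1/5111) = -6131/5111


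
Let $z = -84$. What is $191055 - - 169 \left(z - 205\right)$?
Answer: $142214$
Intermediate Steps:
$191055 - - 169 \left(z - 205\right) = 191055 - - 169 \left(-84 - 205\right) = 191055 - \left(-169\right) \left(-289\right) = 191055 - 48841 = 142214$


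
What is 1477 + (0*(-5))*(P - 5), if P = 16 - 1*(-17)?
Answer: 1477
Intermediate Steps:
P = 33 (P = 16 + 17 = 33)
1477 + (0*(-5))*(P - 5) = 1477 + (0*(-5))*(33 - 5) = 1477 + 0*28 = 1477 + 0 = 1477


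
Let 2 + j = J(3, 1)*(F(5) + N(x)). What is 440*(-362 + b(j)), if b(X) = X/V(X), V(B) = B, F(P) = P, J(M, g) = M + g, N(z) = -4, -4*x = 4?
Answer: -158840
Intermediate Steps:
x = -1 (x = -¼*4 = -1)
j = 2 (j = -2 + (3 + 1)*(5 - 4) = -2 + 4*1 = -2 + 4 = 2)
b(X) = 1 (b(X) = X/X = 1)
440*(-362 + b(j)) = 440*(-362 + 1) = 440*(-361) = -158840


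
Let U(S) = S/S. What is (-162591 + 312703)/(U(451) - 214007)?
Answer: -75056/107003 ≈ -0.70144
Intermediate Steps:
U(S) = 1
(-162591 + 312703)/(U(451) - 214007) = (-162591 + 312703)/(1 - 214007) = 150112/(-214006) = 150112*(-1/214006) = -75056/107003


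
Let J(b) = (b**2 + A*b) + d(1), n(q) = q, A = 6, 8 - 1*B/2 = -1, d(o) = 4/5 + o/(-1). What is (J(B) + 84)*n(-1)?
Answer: -2579/5 ≈ -515.80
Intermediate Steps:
d(o) = 4/5 - o (d(o) = 4*(1/5) + o*(-1) = 4/5 - o)
B = 18 (B = 16 - 2*(-1) = 16 + 2 = 18)
J(b) = -1/5 + b**2 + 6*b (J(b) = (b**2 + 6*b) + (4/5 - 1*1) = (b**2 + 6*b) + (4/5 - 1) = (b**2 + 6*b) - 1/5 = -1/5 + b**2 + 6*b)
(J(B) + 84)*n(-1) = ((-1/5 + 18**2 + 6*18) + 84)*(-1) = ((-1/5 + 324 + 108) + 84)*(-1) = (2159/5 + 84)*(-1) = (2579/5)*(-1) = -2579/5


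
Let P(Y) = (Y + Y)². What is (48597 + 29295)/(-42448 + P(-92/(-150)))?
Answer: -109535625/59690384 ≈ -1.8351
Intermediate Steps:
P(Y) = 4*Y² (P(Y) = (2*Y)² = 4*Y²)
(48597 + 29295)/(-42448 + P(-92/(-150))) = (48597 + 29295)/(-42448 + 4*(-92/(-150))²) = 77892/(-42448 + 4*(-92*(-1/150))²) = 77892/(-42448 + 4*(46/75)²) = 77892/(-42448 + 4*(2116/5625)) = 77892/(-42448 + 8464/5625) = 77892/(-238761536/5625) = 77892*(-5625/238761536) = -109535625/59690384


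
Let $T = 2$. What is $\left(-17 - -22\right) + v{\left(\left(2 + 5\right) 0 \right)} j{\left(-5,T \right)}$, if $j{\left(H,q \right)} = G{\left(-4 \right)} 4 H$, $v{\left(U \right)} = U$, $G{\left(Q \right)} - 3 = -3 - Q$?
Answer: $5$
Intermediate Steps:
$G{\left(Q \right)} = - Q$ ($G{\left(Q \right)} = 3 - \left(3 + Q\right) = - Q$)
$j{\left(H,q \right)} = 16 H$ ($j{\left(H,q \right)} = \left(-1\right) \left(-4\right) 4 H = 4 \cdot 4 H = 16 H$)
$\left(-17 - -22\right) + v{\left(\left(2 + 5\right) 0 \right)} j{\left(-5,T \right)} = \left(-17 - -22\right) + \left(2 + 5\right) 0 \cdot 16 \left(-5\right) = \left(-17 + 22\right) + 7 \cdot 0 \left(-80\right) = 5 + 0 \left(-80\right) = 5 + 0 = 5$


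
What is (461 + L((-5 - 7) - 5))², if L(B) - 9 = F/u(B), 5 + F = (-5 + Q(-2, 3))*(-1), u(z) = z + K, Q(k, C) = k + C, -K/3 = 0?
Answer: 63856081/289 ≈ 2.2096e+5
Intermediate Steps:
K = 0 (K = -3*0 = 0)
Q(k, C) = C + k
u(z) = z (u(z) = z + 0 = z)
F = -1 (F = -5 + (-5 + (3 - 2))*(-1) = -5 + (-5 + 1)*(-1) = -5 - 4*(-1) = -5 + 4 = -1)
L(B) = 9 - 1/B
(461 + L((-5 - 7) - 5))² = (461 + (9 - 1/((-5 - 7) - 5)))² = (461 + (9 - 1/(-12 - 5)))² = (461 + (9 - 1/(-17)))² = (461 + (9 - 1*(-1/17)))² = (461 + (9 + 1/17))² = (461 + 154/17)² = (7991/17)² = 63856081/289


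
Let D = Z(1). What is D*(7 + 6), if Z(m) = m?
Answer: 13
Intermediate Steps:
D = 1
D*(7 + 6) = 1*(7 + 6) = 1*13 = 13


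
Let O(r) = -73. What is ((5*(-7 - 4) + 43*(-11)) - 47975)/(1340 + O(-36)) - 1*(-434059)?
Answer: 78557750/181 ≈ 4.3402e+5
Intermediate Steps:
((5*(-7 - 4) + 43*(-11)) - 47975)/(1340 + O(-36)) - 1*(-434059) = ((5*(-7 - 4) + 43*(-11)) - 47975)/(1340 - 73) - 1*(-434059) = ((5*(-11) - 473) - 47975)/1267 + 434059 = ((-55 - 473) - 47975)*(1/1267) + 434059 = (-528 - 47975)*(1/1267) + 434059 = -48503*1/1267 + 434059 = -6929/181 + 434059 = 78557750/181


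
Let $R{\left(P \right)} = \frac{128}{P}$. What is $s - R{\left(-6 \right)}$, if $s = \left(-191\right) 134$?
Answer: $- \frac{76718}{3} \approx -25573.0$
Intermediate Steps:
$s = -25594$
$s - R{\left(-6 \right)} = -25594 - \frac{128}{-6} = -25594 - 128 \left(- \frac{1}{6}\right) = -25594 - - \frac{64}{3} = -25594 + \frac{64}{3} = - \frac{76718}{3}$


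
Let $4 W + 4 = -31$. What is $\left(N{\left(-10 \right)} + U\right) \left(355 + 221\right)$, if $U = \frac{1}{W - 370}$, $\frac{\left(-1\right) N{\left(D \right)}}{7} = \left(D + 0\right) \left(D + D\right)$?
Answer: $- \frac{407232768}{505} \approx -8.064 \cdot 10^{5}$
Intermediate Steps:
$W = - \frac{35}{4}$ ($W = -1 + \frac{1}{4} \left(-31\right) = -1 - \frac{31}{4} = - \frac{35}{4} \approx -8.75$)
$N{\left(D \right)} = - 14 D^{2}$ ($N{\left(D \right)} = - 7 \left(D + 0\right) \left(D + D\right) = - 7 D 2 D = - 7 \cdot 2 D^{2} = - 14 D^{2}$)
$U = - \frac{4}{1515}$ ($U = \frac{1}{- \frac{35}{4} - 370} = \frac{1}{- \frac{1515}{4}} = - \frac{4}{1515} \approx -0.0026403$)
$\left(N{\left(-10 \right)} + U\right) \left(355 + 221\right) = \left(- 14 \left(-10\right)^{2} - \frac{4}{1515}\right) \left(355 + 221\right) = \left(\left(-14\right) 100 - \frac{4}{1515}\right) 576 = \left(-1400 - \frac{4}{1515}\right) 576 = \left(- \frac{2121004}{1515}\right) 576 = - \frac{407232768}{505}$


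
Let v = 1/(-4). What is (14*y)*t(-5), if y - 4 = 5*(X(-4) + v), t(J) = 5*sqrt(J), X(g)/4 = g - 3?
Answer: -19215*I*sqrt(5)/2 ≈ -21483.0*I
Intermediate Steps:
v = -1/4 ≈ -0.25000
X(g) = -12 + 4*g (X(g) = 4*(g - 3) = 4*(-3 + g) = -12 + 4*g)
y = -549/4 (y = 4 + 5*((-12 + 4*(-4)) - 1/4) = 4 + 5*((-12 - 16) - 1/4) = 4 + 5*(-28 - 1/4) = 4 + 5*(-113/4) = 4 - 565/4 = -549/4 ≈ -137.25)
(14*y)*t(-5) = (14*(-549/4))*(5*sqrt(-5)) = -19215*I*sqrt(5)/2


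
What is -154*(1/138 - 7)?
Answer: 74305/69 ≈ 1076.9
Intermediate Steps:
-154*(1/138 - 7) = -154*(-965/138) = 74305/69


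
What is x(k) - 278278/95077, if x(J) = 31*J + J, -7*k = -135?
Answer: 408784694/665539 ≈ 614.22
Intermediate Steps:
k = 135/7 (k = -⅐*(-135) = 135/7 ≈ 19.286)
x(J) = 32*J
x(k) - 278278/95077 = 32*(135/7) - 278278/95077 = 4320/7 - 278278*1/95077 = 4320/7 - 278278/95077 = 408784694/665539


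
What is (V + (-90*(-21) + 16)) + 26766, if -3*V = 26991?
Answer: 19675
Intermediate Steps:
V = -8997 (V = -⅓*26991 = -8997)
(V + (-90*(-21) + 16)) + 26766 = (-8997 + (-90*(-21) + 16)) + 26766 = (-8997 + (1890 + 16)) + 26766 = (-8997 + 1906) + 26766 = -7091 + 26766 = 19675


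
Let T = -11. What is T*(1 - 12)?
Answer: 121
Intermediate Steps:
T*(1 - 12) = -11*(1 - 12) = -11*(-11) = 121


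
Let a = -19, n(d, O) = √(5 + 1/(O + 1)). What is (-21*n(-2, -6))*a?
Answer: 798*√30/5 ≈ 874.17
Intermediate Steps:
n(d, O) = √(5 + 1/(1 + O))
(-21*n(-2, -6))*a = -21*2*√6*√(-1/(1 - 6))*(-19) = -21*2*√6*√(-1/(-5))*(-19) = -21*2*√30/5*(-19) = -42*√30/5*(-19) = 798*√30/5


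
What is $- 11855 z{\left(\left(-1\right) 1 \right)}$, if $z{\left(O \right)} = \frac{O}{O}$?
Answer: $-11855$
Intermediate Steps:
$z{\left(O \right)} = 1$
$- 11855 z{\left(\left(-1\right) 1 \right)} = \left(-11855\right) 1 = -11855$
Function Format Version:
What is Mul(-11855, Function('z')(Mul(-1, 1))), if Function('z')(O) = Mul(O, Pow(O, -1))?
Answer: -11855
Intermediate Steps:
Function('z')(O) = 1
Mul(-11855, Function('z')(Mul(-1, 1))) = Mul(-11855, 1) = -11855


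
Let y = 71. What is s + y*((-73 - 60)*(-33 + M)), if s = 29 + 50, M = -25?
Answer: 547773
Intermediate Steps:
s = 79
s + y*((-73 - 60)*(-33 + M)) = 79 + 71*((-73 - 60)*(-33 - 25)) = 79 + 71*(-133*(-58)) = 79 + 71*7714 = 79 + 547694 = 547773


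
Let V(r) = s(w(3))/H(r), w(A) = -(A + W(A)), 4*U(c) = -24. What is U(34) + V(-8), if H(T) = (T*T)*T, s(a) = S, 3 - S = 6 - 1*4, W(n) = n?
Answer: -3073/512 ≈ -6.0020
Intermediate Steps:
S = 1 (S = 3 - (6 - 1*4) = 3 - (6 - 4) = 3 - 1*2 = 3 - 2 = 1)
U(c) = -6 (U(c) = (¼)*(-24) = -6)
w(A) = -2*A (w(A) = -(A + A) = -2*A)
s(a) = 1
H(T) = T³ (H(T) = T²*T = T³)
V(r) = r⁻³ (V(r) = 1/r³ = r⁻³)
U(34) + V(-8) = -6 + (-8)⁻³ = -6 - 1/512 = -3073/512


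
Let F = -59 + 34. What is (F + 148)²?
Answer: 15129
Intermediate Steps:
F = -25
(F + 148)² = (-25 + 148)² = 123² = 15129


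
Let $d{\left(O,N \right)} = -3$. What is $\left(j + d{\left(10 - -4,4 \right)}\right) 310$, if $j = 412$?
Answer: $126790$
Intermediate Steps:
$\left(j + d{\left(10 - -4,4 \right)}\right) 310 = \left(412 - 3\right) 310 = 409 \cdot 310 = 126790$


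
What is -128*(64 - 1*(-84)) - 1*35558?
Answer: -54502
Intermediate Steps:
-128*(64 - 1*(-84)) - 1*35558 = -128*(64 + 84) - 35558 = -128*148 - 35558 = -18944 - 35558 = -54502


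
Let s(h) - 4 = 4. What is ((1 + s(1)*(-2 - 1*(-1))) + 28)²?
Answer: 441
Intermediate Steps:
s(h) = 8 (s(h) = 4 + 4 = 8)
((1 + s(1)*(-2 - 1*(-1))) + 28)² = ((1 + 8*(-2 - 1*(-1))) + 28)² = ((1 + 8*(-2 + 1)) + 28)² = ((1 + 8*(-1)) + 28)² = ((1 - 8) + 28)² = (-7 + 28)² = 21² = 441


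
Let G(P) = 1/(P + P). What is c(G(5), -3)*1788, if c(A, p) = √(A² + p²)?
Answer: 894*√901/5 ≈ 5367.0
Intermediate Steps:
G(P) = 1/(2*P)
c(G(5), -3)*1788 = √(((½)/5)² + (-3)²)*1788 = √(((½)*(⅕))² + 9)*1788 = √((⅒)² + 9)*1788 = √(1/100 + 9)*1788 = √(901/100)*1788 = (√901/10)*1788 = 894*√901/5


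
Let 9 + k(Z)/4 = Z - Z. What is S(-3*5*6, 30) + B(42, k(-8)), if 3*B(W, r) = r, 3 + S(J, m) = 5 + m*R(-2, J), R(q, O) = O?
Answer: -2710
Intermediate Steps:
k(Z) = -36 (k(Z) = -36 + 4*(Z - Z) = -36 + 4*0 = -36 + 0 = -36)
S(J, m) = 2 + J*m (S(J, m) = -3 + (5 + m*J) = -3 + (5 + J*m) = 2 + J*m)
B(W, r) = r/3
S(-3*5*6, 30) + B(42, k(-8)) = (2 + (-3*5*6)*30) + (⅓)*(-36) = (2 - 15*6*30) - 12 = (2 - 90*30) - 12 = (2 - 2700) - 12 = -2698 - 12 = -2710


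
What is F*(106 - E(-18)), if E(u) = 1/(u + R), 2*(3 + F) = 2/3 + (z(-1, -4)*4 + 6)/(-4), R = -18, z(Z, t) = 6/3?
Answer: -202301/432 ≈ -468.29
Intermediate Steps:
z(Z, t) = 2 (z(Z, t) = 6*(1/3) = 2)
F = -53/12 (F = -3 + (2/3 + (2*4 + 6)/(-4))/2 = -3 + (2*(1/3) + (8 + 6)*(-1/4))/2 = -3 + (2/3 + 14*(-1/4))/2 = -3 + (2/3 - 7/2)/2 = -3 + (1/2)*(-17/6) = -3 - 17/12 = -53/12 ≈ -4.4167)
E(u) = 1/(-18 + u) (E(u) = 1/(u - 18) = 1/(-18 + u))
F*(106 - E(-18)) = -53*(106 - 1/(-18 - 18))/12 = -53*(106 - 1/(-36))/12 = -53*(106 - 1*(-1/36))/12 = -53*(106 + 1/36)/12 = -53/12*3817/36 = -202301/432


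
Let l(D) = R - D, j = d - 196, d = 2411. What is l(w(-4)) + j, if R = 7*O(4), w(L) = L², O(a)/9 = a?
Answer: 2451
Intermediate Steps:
O(a) = 9*a
j = 2215 (j = 2411 - 196 = 2215)
R = 252 (R = 7*(9*4) = 7*36 = 252)
l(D) = 252 - D
l(w(-4)) + j = (252 - 1*(-4)²) + 2215 = (252 - 1*16) + 2215 = (252 - 16) + 2215 = 236 + 2215 = 2451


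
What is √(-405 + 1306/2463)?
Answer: I*√2453662767/2463 ≈ 20.111*I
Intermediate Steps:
√(-405 + 1306/2463) = √(-996209/2463) = I*√2453662767/2463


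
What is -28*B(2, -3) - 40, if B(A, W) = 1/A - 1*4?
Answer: 58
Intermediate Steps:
B(A, W) = -4 + 1/A (B(A, W) = 1/A - 4 = -4 + 1/A)
-28*B(2, -3) - 40 = -28*(-4 + 1/2) - 40 = -28*(-4 + ½) - 40 = -28*(-7/2) - 40 = 98 - 40 = 58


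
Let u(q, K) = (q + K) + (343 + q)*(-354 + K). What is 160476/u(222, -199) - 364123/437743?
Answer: -92003640787/68380271773 ≈ -1.3455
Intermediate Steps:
u(q, K) = K + q + (-354 + K)*(343 + q) (u(q, K) = (K + q) + (-354 + K)*(343 + q) = K + q + (-354 + K)*(343 + q))
160476/u(222, -199) - 364123/437743 = 160476/(-121422 - 353*222 + 344*(-199) - 199*222) - 364123/437743 = 160476/(-121422 - 78366 - 68456 - 44178) - 364123*1/437743 = 160476/(-312422) - 364123/437743 = 160476*(-1/312422) - 364123/437743 = -80238/156211 - 364123/437743 = -92003640787/68380271773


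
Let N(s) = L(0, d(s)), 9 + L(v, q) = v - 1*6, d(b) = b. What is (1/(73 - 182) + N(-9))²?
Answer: 2676496/11881 ≈ 225.28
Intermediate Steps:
L(v, q) = -15 + v (L(v, q) = -9 + (v - 1*6) = -9 + (v - 6) = -9 + (-6 + v) = -15 + v)
N(s) = -15 (N(s) = -15 + 0 = -15)
(1/(73 - 182) + N(-9))² = (1/(73 - 182) - 15)² = (1/(-109) - 15)² = (-1/109 - 15)² = (-1636/109)² = 2676496/11881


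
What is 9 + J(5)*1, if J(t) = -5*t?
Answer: -16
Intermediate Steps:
9 + J(5)*1 = 9 - 5*5*1 = 9 - 25*1 = 9 - 25 = -16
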